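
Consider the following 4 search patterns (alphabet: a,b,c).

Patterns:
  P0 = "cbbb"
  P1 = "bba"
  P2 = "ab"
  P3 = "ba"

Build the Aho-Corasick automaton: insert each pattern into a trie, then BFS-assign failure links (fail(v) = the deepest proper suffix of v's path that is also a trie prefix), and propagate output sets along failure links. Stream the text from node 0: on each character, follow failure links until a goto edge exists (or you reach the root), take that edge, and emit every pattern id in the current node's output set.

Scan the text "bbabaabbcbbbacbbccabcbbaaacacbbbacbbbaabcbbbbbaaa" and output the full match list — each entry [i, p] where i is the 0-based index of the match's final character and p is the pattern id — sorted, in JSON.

Build automaton:
Trie (insert patterns):
  0='ε' goto a→8 b→5 c→1
  1='c' goto b→2
  2='cb' goto b→3
  3='cbb' goto b→4
  4='cbbb' goto ·  ←P0
  5='b' goto a→10 b→6
  6='bb' goto a→7
  7='bba' goto ·  ←P1
  8='a' goto b→9
  9='ab' goto ·  ←P2
  10='ba' goto ·  ←P3

Failure links (BFS by depth):
  fail(1) 'c': from fail(0)=0 chase 'c': 0 ⇒ 0;  out=∅∪out(0)=∅
  fail(5) 'b': from fail(0)=0 chase 'b': 0 ⇒ 0;  out=∅∪out(0)=∅
  fail(8) 'a': from fail(0)=0 chase 'a': 0 ⇒ 0;  out=∅∪out(0)=∅
  fail(2) 'cb': from fail(1)=0 chase 'b': 0 ⇒ 5;  out=∅∪out(5)=∅
  fail(6) 'bb': from fail(5)=0 chase 'b': 0 ⇒ 5;  out=∅∪out(5)=∅
  fail(9) 'ab': from fail(8)=0 chase 'b': 0 ⇒ 5;  out={2}∪out(5)={2}
  fail(10) 'ba': from fail(5)=0 chase 'a': 0 ⇒ 8;  out={3}∪out(8)={3}
  fail(3) 'cbb': from fail(2)=5 chase 'b': 5 ⇒ 6;  out=∅∪out(6)=∅
  fail(7) 'bba': from fail(6)=5 chase 'a': 5 ⇒ 10;  out={1}∪out(10)={1,3}
  fail(4) 'cbbb': from fail(3)=6 chase 'b': 6→5 ⇒ 6;  out={0}∪out(6)={0}

Text stream:
[0] read 'b'  n0⇒n5
[1] read 'b'  n5⇒n6
[2] read 'a'  n6⇒n7  ** P1@[0:2],P3@[1:2]
[3] read 'b'  n7⇒n9 (via fail)  ** P2@[2:3]
[4] read 'a'  n9⇒n10 (via fail)  ** P3@[3:4]
[5] read 'a'  n10⇒n8 (via fail)
[6] read 'b'  n8⇒n9  ** P2@[5:6]
[7] read 'b'  n9⇒n6 (via fail)
[8] read 'c'  n6⇒n1 (via fail)
[9] read 'b'  n1⇒n2
[10] read 'b'  n2⇒n3
[11] read 'b'  n3⇒n4  ** P0@[8:11]
[12] read 'a'  n4⇒n7 (via fail)  ** P1@[10:12],P3@[11:12]
[13] read 'c'  n7⇒n1 (via fail)
[14] read 'b'  n1⇒n2
[15] read 'b'  n2⇒n3
[16] read 'c'  n3⇒n1 (via fail)
[17] read 'c'  n1⇒n1 (via fail)
[18] read 'a'  n1⇒n8 (via fail)
[19] read 'b'  n8⇒n9  ** P2@[18:19]
[20] read 'c'  n9⇒n1 (via fail)
[21] read 'b'  n1⇒n2
[22] read 'b'  n2⇒n3
[23] read 'a'  n3⇒n7 (via fail)  ** P1@[21:23],P3@[22:23]
[24] read 'a'  n7⇒n8 (via fail)
[25] read 'a'  n8⇒n8 (via fail)
[26] read 'c'  n8⇒n1 (via fail)
[27] read 'a'  n1⇒n8 (via fail)
[28] read 'c'  n8⇒n1 (via fail)
[29] read 'b'  n1⇒n2
[30] read 'b'  n2⇒n3
[31] read 'b'  n3⇒n4  ** P0@[28:31]
[32] read 'a'  n4⇒n7 (via fail)  ** P1@[30:32],P3@[31:32]
[33] read 'c'  n7⇒n1 (via fail)
[34] read 'b'  n1⇒n2
[35] read 'b'  n2⇒n3
[36] read 'b'  n3⇒n4  ** P0@[33:36]
[37] read 'a'  n4⇒n7 (via fail)  ** P1@[35:37],P3@[36:37]
[38] read 'a'  n7⇒n8 (via fail)
[39] read 'b'  n8⇒n9  ** P2@[38:39]
[40] read 'c'  n9⇒n1 (via fail)
[41] read 'b'  n1⇒n2
[42] read 'b'  n2⇒n3
[43] read 'b'  n3⇒n4  ** P0@[40:43]
[44] read 'b'  n4⇒n6 (via fail)
[45] read 'b'  n6⇒n6 (via fail)
[46] read 'a'  n6⇒n7  ** P1@[44:46],P3@[45:46]
[47] read 'a'  n7⇒n8 (via fail)
[48] read 'a'  n8⇒n8 (via fail)

Result: [[2,1],[2,3],[3,2],[4,3],[6,2],[11,0],[12,1],[12,3],[19,2],[23,1],[23,3],[31,0],[32,1],[32,3],[36,0],[37,1],[37,3],[39,2],[43,0],[46,1],[46,3]]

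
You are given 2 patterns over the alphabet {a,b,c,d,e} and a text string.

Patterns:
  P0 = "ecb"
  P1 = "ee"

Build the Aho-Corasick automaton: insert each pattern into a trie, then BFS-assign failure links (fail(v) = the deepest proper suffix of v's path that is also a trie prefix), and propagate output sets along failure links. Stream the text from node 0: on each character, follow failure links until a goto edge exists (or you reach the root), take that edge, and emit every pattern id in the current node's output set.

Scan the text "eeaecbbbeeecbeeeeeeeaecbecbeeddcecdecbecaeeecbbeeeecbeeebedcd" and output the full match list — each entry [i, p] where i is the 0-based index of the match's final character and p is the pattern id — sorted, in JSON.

Construct AC machine:
Trie (insert patterns):
  0='ε' goto e→1
  1='e' goto c→2 e→4
  2='ec' goto b→3
  3='ecb' goto ·  [P0 ends]
  4='ee' goto ·  [P1 ends]

BFS fail/out derivation:
  fail(1) 'e': from fail(0)=0 chase 'e': 0 ⇒ 0;  out=∅∪out(0)=∅
  fail(2) 'ec': from fail(1)=0 chase 'c': 0 ⇒ 0;  out=∅∪out(0)=∅
  fail(4) 'ee': from fail(1)=0 chase 'e': 0 ⇒ 1;  out={1}∪out(1)={1}
  fail(3) 'ecb': from fail(2)=0 chase 'b': 0 ⇒ 0;  out={0}∪out(0)={0}

Text stream:
[0] read 'e'  n0⇒n1
[1] read 'e'  n1⇒n4  ** P1@[0:1]
[2] read 'a'  n4⇒n0 (fail-walked)
[3] read 'e'  n0⇒n1
[4] read 'c'  n1⇒n2
[5] read 'b'  n2⇒n3  ** P0@[3:5]
[6] read 'b'  n3⇒n0 (fail-walked)
[7] read 'b'  n0⇒n0
[8] read 'e'  n0⇒n1
[9] read 'e'  n1⇒n4  ** P1@[8:9]
[10] read 'e'  n4⇒n4 (fail-walked)  ** P1@[9:10]
[11] read 'c'  n4⇒n2 (fail-walked)
[12] read 'b'  n2⇒n3  ** P0@[10:12]
[13] read 'e'  n3⇒n1 (fail-walked)
[14] read 'e'  n1⇒n4  ** P1@[13:14]
[15] read 'e'  n4⇒n4 (fail-walked)  ** P1@[14:15]
[16] read 'e'  n4⇒n4 (fail-walked)  ** P1@[15:16]
[17] read 'e'  n4⇒n4 (fail-walked)  ** P1@[16:17]
[18] read 'e'  n4⇒n4 (fail-walked)  ** P1@[17:18]
[19] read 'e'  n4⇒n4 (fail-walked)  ** P1@[18:19]
[20] read 'a'  n4⇒n0 (fail-walked)
[21] read 'e'  n0⇒n1
[22] read 'c'  n1⇒n2
[23] read 'b'  n2⇒n3  ** P0@[21:23]
[24] read 'e'  n3⇒n1 (fail-walked)
[25] read 'c'  n1⇒n2
[26] read 'b'  n2⇒n3  ** P0@[24:26]
[27] read 'e'  n3⇒n1 (fail-walked)
[28] read 'e'  n1⇒n4  ** P1@[27:28]
[29] read 'd'  n4⇒n0 (fail-walked)
[30] read 'd'  n0⇒n0
[31] read 'c'  n0⇒n0
[32] read 'e'  n0⇒n1
[33] read 'c'  n1⇒n2
[34] read 'd'  n2⇒n0 (fail-walked)
[35] read 'e'  n0⇒n1
[36] read 'c'  n1⇒n2
[37] read 'b'  n2⇒n3  ** P0@[35:37]
[38] read 'e'  n3⇒n1 (fail-walked)
[39] read 'c'  n1⇒n2
[40] read 'a'  n2⇒n0 (fail-walked)
[41] read 'e'  n0⇒n1
[42] read 'e'  n1⇒n4  ** P1@[41:42]
[43] read 'e'  n4⇒n4 (fail-walked)  ** P1@[42:43]
[44] read 'c'  n4⇒n2 (fail-walked)
[45] read 'b'  n2⇒n3  ** P0@[43:45]
[46] read 'b'  n3⇒n0 (fail-walked)
[47] read 'e'  n0⇒n1
[48] read 'e'  n1⇒n4  ** P1@[47:48]
[49] read 'e'  n4⇒n4 (fail-walked)  ** P1@[48:49]
[50] read 'e'  n4⇒n4 (fail-walked)  ** P1@[49:50]
[51] read 'c'  n4⇒n2 (fail-walked)
[52] read 'b'  n2⇒n3  ** P0@[50:52]
[53] read 'e'  n3⇒n1 (fail-walked)
[54] read 'e'  n1⇒n4  ** P1@[53:54]
[55] read 'e'  n4⇒n4 (fail-walked)  ** P1@[54:55]
[56] read 'b'  n4⇒n0 (fail-walked)
[57] read 'e'  n0⇒n1
[58] read 'd'  n1⇒n0 (fail-walked)
[59] read 'c'  n0⇒n0
[60] read 'd'  n0⇒n0

All matches (sorted): [[1,1],[5,0],[9,1],[10,1],[12,0],[14,1],[15,1],[16,1],[17,1],[18,1],[19,1],[23,0],[26,0],[28,1],[37,0],[42,1],[43,1],[45,0],[48,1],[49,1],[50,1],[52,0],[54,1],[55,1]]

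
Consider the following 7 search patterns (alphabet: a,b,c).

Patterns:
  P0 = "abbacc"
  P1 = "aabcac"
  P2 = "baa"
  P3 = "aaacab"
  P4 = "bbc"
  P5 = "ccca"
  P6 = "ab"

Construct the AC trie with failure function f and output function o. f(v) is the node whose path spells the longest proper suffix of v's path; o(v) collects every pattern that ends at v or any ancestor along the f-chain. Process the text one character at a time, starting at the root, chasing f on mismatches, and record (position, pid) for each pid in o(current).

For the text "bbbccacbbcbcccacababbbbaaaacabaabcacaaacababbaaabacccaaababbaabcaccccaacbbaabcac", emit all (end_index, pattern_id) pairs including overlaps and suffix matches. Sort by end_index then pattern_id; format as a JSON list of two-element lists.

Build automaton:
Trie (insert patterns):
  0='ε' goto a→1 b→12 c→21
  1='a' goto a→7 b→2
  2='ab' goto b→3  ←P6
  3='abb' goto a→4
  4='abba' goto c→5
  5='abbac' goto c→6
  6='abbacc' goto ·  ←P0
  7='aa' goto a→15 b→8
  8='aab' goto c→9
  9='aabc' goto a→10
  10='aabca' goto c→11
  11='aabcac' goto ·  ←P1
  12='b' goto a→13 b→19
  13='ba' goto a→14
  14='baa' goto ·  ←P2
  15='aaa' goto c→16
  16='aaac' goto a→17
  17='aaaca' goto b→18
  18='aaacab' goto ·  ←P3
  19='bb' goto c→20
  20='bbc' goto ·  ←P4
  21='c' goto c→22
  22='cc' goto c→23
  23='ccc' goto a→24
  24='ccca' goto ·  ←P5

BFS fail/out derivation:
  fail(1) 'a': from fail(0)=0 chase 'a': 0 ⇒ 0;  out=∅∪out(0)=∅
  fail(12) 'b': from fail(0)=0 chase 'b': 0 ⇒ 0;  out=∅∪out(0)=∅
  fail(21) 'c': from fail(0)=0 chase 'c': 0 ⇒ 0;  out=∅∪out(0)=∅
  fail(2) 'ab': from fail(1)=0 chase 'b': 0 ⇒ 12;  out={6}∪out(12)={6}
  fail(7) 'aa': from fail(1)=0 chase 'a': 0 ⇒ 1;  out=∅∪out(1)=∅
  fail(13) 'ba': from fail(12)=0 chase 'a': 0 ⇒ 1;  out=∅∪out(1)=∅
  fail(19) 'bb': from fail(12)=0 chase 'b': 0 ⇒ 12;  out=∅∪out(12)=∅
  fail(22) 'cc': from fail(21)=0 chase 'c': 0 ⇒ 21;  out=∅∪out(21)=∅
  fail(3) 'abb': from fail(2)=12 chase 'b': 12 ⇒ 19;  out=∅∪out(19)=∅
  fail(8) 'aab': from fail(7)=1 chase 'b': 1 ⇒ 2;  out=∅∪out(2)={6}
  fail(14) 'baa': from fail(13)=1 chase 'a': 1 ⇒ 7;  out={2}∪out(7)={2}
  fail(15) 'aaa': from fail(7)=1 chase 'a': 1 ⇒ 7;  out=∅∪out(7)=∅
  fail(20) 'bbc': from fail(19)=12 chase 'c': 12→0 ⇒ 21;  out={4}∪out(21)={4}
  fail(23) 'ccc': from fail(22)=21 chase 'c': 21 ⇒ 22;  out=∅∪out(22)=∅
  fail(4) 'abba': from fail(3)=19 chase 'a': 19→12 ⇒ 13;  out=∅∪out(13)=∅
  fail(9) 'aabc': from fail(8)=2 chase 'c': 2→12→0 ⇒ 21;  out=∅∪out(21)=∅
  fail(16) 'aaac': from fail(15)=7 chase 'c': 7→1→0 ⇒ 21;  out=∅∪out(21)=∅
  fail(24) 'ccca': from fail(23)=22 chase 'a': 22→21→0 ⇒ 1;  out={5}∪out(1)={5}
  fail(5) 'abbac': from fail(4)=13 chase 'c': 13→1→0 ⇒ 21;  out=∅∪out(21)=∅
  fail(10) 'aabca': from fail(9)=21 chase 'a': 21→0 ⇒ 1;  out=∅∪out(1)=∅
  fail(17) 'aaaca': from fail(16)=21 chase 'a': 21→0 ⇒ 1;  out=∅∪out(1)=∅
  fail(6) 'abbacc': from fail(5)=21 chase 'c': 21 ⇒ 22;  out={0}∪out(22)={0}
  fail(11) 'aabcac': from fail(10)=1 chase 'c': 1→0 ⇒ 21;  out={1}∪out(21)={1}
  fail(18) 'aaacab': from fail(17)=1 chase 'b': 1 ⇒ 2;  out={3}∪out(2)={3,6}

Scan:
[0] read 'b'  n0⇒n12
[1] read 'b'  n12⇒n19
[2] read 'b'  n19⇒n19 ·f
[3] read 'c'  n19⇒n20  → match P4@[1:3]
[4] read 'c'  n20⇒n22 ·f
[5] read 'a'  n22⇒n1 ·f
[6] read 'c'  n1⇒n21 ·f
[7] read 'b'  n21⇒n12 ·f
[8] read 'b'  n12⇒n19
[9] read 'c'  n19⇒n20  → match P4@[7:9]
[10] read 'b'  n20⇒n12 ·f
[11] read 'c'  n12⇒n21 ·f
[12] read 'c'  n21⇒n22
[13] read 'c'  n22⇒n23
[14] read 'a'  n23⇒n24  → match P5@[11:14]
[15] read 'c'  n24⇒n21 ·f
[16] read 'a'  n21⇒n1 ·f
[17] read 'b'  n1⇒n2  → match P6@[16:17]
[18] read 'a'  n2⇒n13 ·f
[19] read 'b'  n13⇒n2 ·f  → match P6@[18:19]
[20] read 'b'  n2⇒n3
[21] read 'b'  n3⇒n19 ·f
[22] read 'b'  n19⇒n19 ·f
[23] read 'a'  n19⇒n13 ·f
[24] read 'a'  n13⇒n14  → match P2@[22:24]
[25] read 'a'  n14⇒n15 ·f
[26] read 'a'  n15⇒n15 ·f
[27] read 'c'  n15⇒n16
[28] read 'a'  n16⇒n17
[29] read 'b'  n17⇒n18  → match P3@[24:29],P6@[28:29]
[30] read 'a'  n18⇒n13 ·f
[31] read 'a'  n13⇒n14  → match P2@[29:31]
[32] read 'b'  n14⇒n8 ·f  → match P6@[31:32]
[33] read 'c'  n8⇒n9
[34] read 'a'  n9⇒n10
[35] read 'c'  n10⇒n11  → match P1@[30:35]
[36] read 'a'  n11⇒n1 ·f
[37] read 'a'  n1⇒n7
[38] read 'a'  n7⇒n15
[39] read 'c'  n15⇒n16
[40] read 'a'  n16⇒n17
[41] read 'b'  n17⇒n18  → match P3@[36:41],P6@[40:41]
[42] read 'a'  n18⇒n13 ·f
[43] read 'b'  n13⇒n2 ·f  → match P6@[42:43]
[44] read 'b'  n2⇒n3
[45] read 'a'  n3⇒n4
[46] read 'a'  n4⇒n14 ·f  → match P2@[44:46]
[47] read 'a'  n14⇒n15 ·f
[48] read 'b'  n15⇒n8 ·f  → match P6@[47:48]
[49] read 'a'  n8⇒n13 ·f
[50] read 'c'  n13⇒n21 ·f
[51] read 'c'  n21⇒n22
[52] read 'c'  n22⇒n23
[53] read 'a'  n23⇒n24  → match P5@[50:53]
[54] read 'a'  n24⇒n7 ·f
[55] read 'a'  n7⇒n15
[56] read 'b'  n15⇒n8 ·f  → match P6@[55:56]
[57] read 'a'  n8⇒n13 ·f
[58] read 'b'  n13⇒n2 ·f  → match P6@[57:58]
[59] read 'b'  n2⇒n3
[60] read 'a'  n3⇒n4
[61] read 'a'  n4⇒n14 ·f  → match P2@[59:61]
[62] read 'b'  n14⇒n8 ·f  → match P6@[61:62]
[63] read 'c'  n8⇒n9
[64] read 'a'  n9⇒n10
[65] read 'c'  n10⇒n11  → match P1@[60:65]
[66] read 'c'  n11⇒n22 ·f
[67] read 'c'  n22⇒n23
[68] read 'c'  n23⇒n23 ·f
[69] read 'a'  n23⇒n24  → match P5@[66:69]
[70] read 'a'  n24⇒n7 ·f
[71] read 'c'  n7⇒n21 ·f
[72] read 'b'  n21⇒n12 ·f
[73] read 'b'  n12⇒n19
[74] read 'a'  n19⇒n13 ·f
[75] read 'a'  n13⇒n14  → match P2@[73:75]
[76] read 'b'  n14⇒n8 ·f  → match P6@[75:76]
[77] read 'c'  n8⇒n9
[78] read 'a'  n9⇒n10
[79] read 'c'  n10⇒n11  → match P1@[74:79]

Result: [[3,4],[9,4],[14,5],[17,6],[19,6],[24,2],[29,3],[29,6],[31,2],[32,6],[35,1],[41,3],[41,6],[43,6],[46,2],[48,6],[53,5],[56,6],[58,6],[61,2],[62,6],[65,1],[69,5],[75,2],[76,6],[79,1]]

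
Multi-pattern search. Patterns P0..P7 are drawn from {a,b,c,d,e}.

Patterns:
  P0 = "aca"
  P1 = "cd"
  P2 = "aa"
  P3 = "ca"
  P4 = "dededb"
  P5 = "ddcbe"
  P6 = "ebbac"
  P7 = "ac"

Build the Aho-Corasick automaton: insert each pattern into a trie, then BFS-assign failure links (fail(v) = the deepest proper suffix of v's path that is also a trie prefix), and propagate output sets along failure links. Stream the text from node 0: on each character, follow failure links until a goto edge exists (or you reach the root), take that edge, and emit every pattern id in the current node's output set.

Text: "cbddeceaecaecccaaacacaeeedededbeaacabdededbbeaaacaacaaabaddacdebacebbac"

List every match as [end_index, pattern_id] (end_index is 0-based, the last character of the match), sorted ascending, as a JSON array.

Build automaton:
Trie nodes:
  n0 'ε': a→1 c→4 d→8 e→18
  n1 'a': a→6 c→2
  n2 'ac': a→3  ←P7
  n3 'aca': ·  ←P0
  n4 'c': a→7 d→5
  n5 'cd': ·  ←P1
  n6 'aa': ·  ←P2
  n7 'ca': ·  ←P3
  n8 'd': d→14 e→9
  n9 'de': d→10
  n10 'ded': e→11
  n11 'dede': d→12
  n12 'deded': b→13
  n13 'dededb': ·  ←P4
  n14 'dd': c→15
  n15 'ddc': b→16
  n16 'ddcb': e→17
  n17 'ddcbe': ·  ←P5
  n18 'e': b→19
  n19 'eb': b→20
  n20 'ebb': a→21
  n21 'ebba': c→22
  n22 'ebbac': ·  ←P6

BFS fail/out derivation:
  n1('a'): parent n0 fail=0; on 'a' 0 → fail=0;  out ∅∪∅=∅
  n4('c'): parent n0 fail=0; on 'c' 0 → fail=0;  out ∅∪∅=∅
  n8('d'): parent n0 fail=0; on 'd' 0 → fail=0;  out ∅∪∅=∅
  n18('e'): parent n0 fail=0; on 'e' 0 → fail=0;  out ∅∪∅=∅
  n2('ac'): parent n1 fail=0; on 'c' 0 → fail=4;  out {7}∪∅={7}
  n5('cd'): parent n4 fail=0; on 'd' 0 → fail=8;  out {1}∪∅={1}
  n6('aa'): parent n1 fail=0; on 'a' 0 → fail=1;  out {2}∪∅={2}
  n7('ca'): parent n4 fail=0; on 'a' 0 → fail=1;  out {3}∪∅={3}
  n9('de'): parent n8 fail=0; on 'e' 0 → fail=18;  out ∅∪∅=∅
  n14('dd'): parent n8 fail=0; on 'd' 0 → fail=8;  out ∅∪∅=∅
  n19('eb'): parent n18 fail=0; on 'b' 0 → fail=0;  out ∅∪∅=∅
  n3('aca'): parent n2 fail=4; on 'a' 4 → fail=7;  out {0}∪{3}={0,3}
  n10('ded'): parent n9 fail=18; on 'd' 18→0 → fail=8;  out ∅∪∅=∅
  n15('ddc'): parent n14 fail=8; on 'c' 8→0 → fail=4;  out ∅∪∅=∅
  n20('ebb'): parent n19 fail=0; on 'b' 0 → fail=0;  out ∅∪∅=∅
  n11('dede'): parent n10 fail=8; on 'e' 8 → fail=9;  out ∅∪∅=∅
  n16('ddcb'): parent n15 fail=4; on 'b' 4→0 → fail=0;  out ∅∪∅=∅
  n21('ebba'): parent n20 fail=0; on 'a' 0 → fail=1;  out ∅∪∅=∅
  n12('deded'): parent n11 fail=9; on 'd' 9 → fail=10;  out ∅∪∅=∅
  n17('ddcbe'): parent n16 fail=0; on 'e' 0 → fail=18;  out {5}∪∅={5}
  n22('ebbac'): parent n21 fail=1; on 'c' 1 → fail=2;  out {6}∪{7}={6,7}
  n13('dededb'): parent n12 fail=10; on 'b' 10→8→0 → fail=0;  out {4}∪∅={4}

Scan:
[0] read 'c'  n0⇒n4
[1] read 'b'  n4⇒n0 (fail-walked)
[2] read 'd'  n0⇒n8
[3] read 'd'  n8⇒n14
[4] read 'e'  n14⇒n9 (fail-walked)
[5] read 'c'  n9⇒n4 (fail-walked)
[6] read 'e'  n4⇒n18 (fail-walked)
[7] read 'a'  n18⇒n1 (fail-walked)
[8] read 'e'  n1⇒n18 (fail-walked)
[9] read 'c'  n18⇒n4 (fail-walked)
[10] read 'a'  n4⇒n7  → match P3@[9:10]
[11] read 'e'  n7⇒n18 (fail-walked)
[12] read 'c'  n18⇒n4 (fail-walked)
[13] read 'c'  n4⇒n4 (fail-walked)
[14] read 'c'  n4⇒n4 (fail-walked)
[15] read 'a'  n4⇒n7  → match P3@[14:15]
[16] read 'a'  n7⇒n6 (fail-walked)  → match P2@[15:16]
[17] read 'a'  n6⇒n6 (fail-walked)  → match P2@[16:17]
[18] read 'c'  n6⇒n2 (fail-walked)  → match P7@[17:18]
[19] read 'a'  n2⇒n3  → match P0@[17:19],P3@[18:19]
[20] read 'c'  n3⇒n2 (fail-walked)  → match P7@[19:20]
[21] read 'a'  n2⇒n3  → match P0@[19:21],P3@[20:21]
[22] read 'e'  n3⇒n18 (fail-walked)
[23] read 'e'  n18⇒n18 (fail-walked)
[24] read 'e'  n18⇒n18 (fail-walked)
[25] read 'd'  n18⇒n8 (fail-walked)
[26] read 'e'  n8⇒n9
[27] read 'd'  n9⇒n10
[28] read 'e'  n10⇒n11
[29] read 'd'  n11⇒n12
[30] read 'b'  n12⇒n13  → match P4@[25:30]
[31] read 'e'  n13⇒n18 (fail-walked)
[32] read 'a'  n18⇒n1 (fail-walked)
[33] read 'a'  n1⇒n6  → match P2@[32:33]
[34] read 'c'  n6⇒n2 (fail-walked)  → match P7@[33:34]
[35] read 'a'  n2⇒n3  → match P0@[33:35],P3@[34:35]
[36] read 'b'  n3⇒n0 (fail-walked)
[37] read 'd'  n0⇒n8
[38] read 'e'  n8⇒n9
[39] read 'd'  n9⇒n10
[40] read 'e'  n10⇒n11
[41] read 'd'  n11⇒n12
[42] read 'b'  n12⇒n13  → match P4@[37:42]
[43] read 'b'  n13⇒n0 (fail-walked)
[44] read 'e'  n0⇒n18
[45] read 'a'  n18⇒n1 (fail-walked)
[46] read 'a'  n1⇒n6  → match P2@[45:46]
[47] read 'a'  n6⇒n6 (fail-walked)  → match P2@[46:47]
[48] read 'c'  n6⇒n2 (fail-walked)  → match P7@[47:48]
[49] read 'a'  n2⇒n3  → match P0@[47:49],P3@[48:49]
[50] read 'a'  n3⇒n6 (fail-walked)  → match P2@[49:50]
[51] read 'c'  n6⇒n2 (fail-walked)  → match P7@[50:51]
[52] read 'a'  n2⇒n3  → match P0@[50:52],P3@[51:52]
[53] read 'a'  n3⇒n6 (fail-walked)  → match P2@[52:53]
[54] read 'a'  n6⇒n6 (fail-walked)  → match P2@[53:54]
[55] read 'b'  n6⇒n0 (fail-walked)
[56] read 'a'  n0⇒n1
[57] read 'd'  n1⇒n8 (fail-walked)
[58] read 'd'  n8⇒n14
[59] read 'a'  n14⇒n1 (fail-walked)
[60] read 'c'  n1⇒n2  → match P7@[59:60]
[61] read 'd'  n2⇒n5 (fail-walked)  → match P1@[60:61]
[62] read 'e'  n5⇒n9 (fail-walked)
[63] read 'b'  n9⇒n19 (fail-walked)
[64] read 'a'  n19⇒n1 (fail-walked)
[65] read 'c'  n1⇒n2  → match P7@[64:65]
[66] read 'e'  n2⇒n18 (fail-walked)
[67] read 'b'  n18⇒n19
[68] read 'b'  n19⇒n20
[69] read 'a'  n20⇒n21
[70] read 'c'  n21⇒n22  → match P6@[66:70],P7@[69:70]

All matches (sorted): [[10,3],[15,3],[16,2],[17,2],[18,7],[19,0],[19,3],[20,7],[21,0],[21,3],[30,4],[33,2],[34,7],[35,0],[35,3],[42,4],[46,2],[47,2],[48,7],[49,0],[49,3],[50,2],[51,7],[52,0],[52,3],[53,2],[54,2],[60,7],[61,1],[65,7],[70,6],[70,7]]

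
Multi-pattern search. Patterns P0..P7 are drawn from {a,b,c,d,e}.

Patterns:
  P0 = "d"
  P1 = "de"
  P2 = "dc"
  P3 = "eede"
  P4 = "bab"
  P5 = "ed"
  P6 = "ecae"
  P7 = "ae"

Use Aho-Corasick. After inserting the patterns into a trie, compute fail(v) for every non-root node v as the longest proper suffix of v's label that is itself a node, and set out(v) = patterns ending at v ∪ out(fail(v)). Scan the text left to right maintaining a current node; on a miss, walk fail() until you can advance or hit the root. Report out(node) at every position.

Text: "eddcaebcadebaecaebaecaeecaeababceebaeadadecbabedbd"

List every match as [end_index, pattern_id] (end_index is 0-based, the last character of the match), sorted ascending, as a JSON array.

Construct AC machine:
Trie nodes:
  0='ε' goto a→15 b→8 d→1 e→4
  1='d' goto c→3 e→2  [P0 ends]
  2='de' goto ·  [P1 ends]
  3='dc' goto ·  [P2 ends]
  4='e' goto c→12 d→11 e→5
  5='ee' goto d→6
  6='eed' goto e→7
  7='eede' goto ·  [P3 ends]
  8='b' goto a→9
  9='ba' goto b→10
  10='bab' goto ·  [P4 ends]
  11='ed' goto ·  [P5 ends]
  12='ec' goto a→13
  13='eca' goto e→14
  14='ecae' goto ·  [P6 ends]
  15='a' goto e→16
  16='ae' goto ·  [P7 ends]

BFS fail/out derivation:
  n1('d'): parent n0 fail=0; on 'd' 0 → fail=0;  out {0}∪∅={0}
  n4('e'): parent n0 fail=0; on 'e' 0 → fail=0;  out ∅∪∅=∅
  n8('b'): parent n0 fail=0; on 'b' 0 → fail=0;  out ∅∪∅=∅
  n15('a'): parent n0 fail=0; on 'a' 0 → fail=0;  out ∅∪∅=∅
  n2('de'): parent n1 fail=0; on 'e' 0 → fail=4;  out {1}∪∅={1}
  n3('dc'): parent n1 fail=0; on 'c' 0 → fail=0;  out {2}∪∅={2}
  n5('ee'): parent n4 fail=0; on 'e' 0 → fail=4;  out ∅∪∅=∅
  n9('ba'): parent n8 fail=0; on 'a' 0 → fail=15;  out ∅∪∅=∅
  n11('ed'): parent n4 fail=0; on 'd' 0 → fail=1;  out {5}∪{0}={0,5}
  n12('ec'): parent n4 fail=0; on 'c' 0 → fail=0;  out ∅∪∅=∅
  n16('ae'): parent n15 fail=0; on 'e' 0 → fail=4;  out {7}∪∅={7}
  n6('eed'): parent n5 fail=4; on 'd' 4 → fail=11;  out ∅∪{0,5}={0,5}
  n10('bab'): parent n9 fail=15; on 'b' 15→0 → fail=8;  out {4}∪∅={4}
  n13('eca'): parent n12 fail=0; on 'a' 0 → fail=15;  out ∅∪∅=∅
  n7('eede'): parent n6 fail=11; on 'e' 11→1 → fail=2;  out {3}∪{1}={1,3}
  n14('ecae'): parent n13 fail=15; on 'e' 15 → fail=16;  out {6}∪{7}={6,7}

Text stream:
i=0 'e': node 0→4
i=1 'd': node 4→11  → match P0@[1:1],P5@[0:1]
i=2 'd': node 11→1 (fail-walked)  → match P0@[2:2]
i=3 'c': node 1→3  → match P2@[2:3]
i=4 'a': node 3→15 (fail-walked)
i=5 'e': node 15→16  → match P7@[4:5]
i=6 'b': node 16→8 (fail-walked)
i=7 'c': node 8→0 (fail-walked)
i=8 'a': node 0→15
i=9 'd': node 15→1 (fail-walked)  → match P0@[9:9]
i=10 'e': node 1→2  → match P1@[9:10]
i=11 'b': node 2→8 (fail-walked)
i=12 'a': node 8→9
i=13 'e': node 9→16 (fail-walked)  → match P7@[12:13]
i=14 'c': node 16→12 (fail-walked)
i=15 'a': node 12→13
i=16 'e': node 13→14  → match P6@[13:16],P7@[15:16]
i=17 'b': node 14→8 (fail-walked)
i=18 'a': node 8→9
i=19 'e': node 9→16 (fail-walked)  → match P7@[18:19]
i=20 'c': node 16→12 (fail-walked)
i=21 'a': node 12→13
i=22 'e': node 13→14  → match P6@[19:22],P7@[21:22]
i=23 'e': node 14→5 (fail-walked)
i=24 'c': node 5→12 (fail-walked)
i=25 'a': node 12→13
i=26 'e': node 13→14  → match P6@[23:26],P7@[25:26]
i=27 'a': node 14→15 (fail-walked)
i=28 'b': node 15→8 (fail-walked)
i=29 'a': node 8→9
i=30 'b': node 9→10  → match P4@[28:30]
i=31 'c': node 10→0 (fail-walked)
i=32 'e': node 0→4
i=33 'e': node 4→5
i=34 'b': node 5→8 (fail-walked)
i=35 'a': node 8→9
i=36 'e': node 9→16 (fail-walked)  → match P7@[35:36]
i=37 'a': node 16→15 (fail-walked)
i=38 'd': node 15→1 (fail-walked)  → match P0@[38:38]
i=39 'a': node 1→15 (fail-walked)
i=40 'd': node 15→1 (fail-walked)  → match P0@[40:40]
i=41 'e': node 1→2  → match P1@[40:41]
i=42 'c': node 2→12 (fail-walked)
i=43 'b': node 12→8 (fail-walked)
i=44 'a': node 8→9
i=45 'b': node 9→10  → match P4@[43:45]
i=46 'e': node 10→4 (fail-walked)
i=47 'd': node 4→11  → match P0@[47:47],P5@[46:47]
i=48 'b': node 11→8 (fail-walked)
i=49 'd': node 8→1 (fail-walked)  → match P0@[49:49]

Result: [[1,0],[1,5],[2,0],[3,2],[5,7],[9,0],[10,1],[13,7],[16,6],[16,7],[19,7],[22,6],[22,7],[26,6],[26,7],[30,4],[36,7],[38,0],[40,0],[41,1],[45,4],[47,0],[47,5],[49,0]]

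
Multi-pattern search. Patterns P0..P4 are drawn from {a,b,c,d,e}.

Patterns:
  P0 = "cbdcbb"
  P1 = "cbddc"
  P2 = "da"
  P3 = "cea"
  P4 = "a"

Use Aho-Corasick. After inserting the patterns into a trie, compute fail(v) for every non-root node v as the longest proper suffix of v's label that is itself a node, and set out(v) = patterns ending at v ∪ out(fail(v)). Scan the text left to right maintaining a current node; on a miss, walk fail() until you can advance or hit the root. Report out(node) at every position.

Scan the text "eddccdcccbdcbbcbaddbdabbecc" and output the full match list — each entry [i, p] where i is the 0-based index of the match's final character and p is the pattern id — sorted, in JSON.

Construct AC machine:
Trie nodes:
  n0 'ε': a→13 c→1 d→9
  n1 'c': b→2 e→11
  n2 'cb': d→3
  n3 'cbd': c→4 d→7
  n4 'cbdc': b→5
  n5 'cbdcb': b→6
  n6 'cbdcbb': ·  [P0 ends]
  n7 'cbdd': c→8
  n8 'cbddc': ·  [P1 ends]
  n9 'd': a→10
  n10 'da': ·  [P2 ends]
  n11 'ce': a→12
  n12 'cea': ·  [P3 ends]
  n13 'a': ·  [P4 ends]

Failure links (BFS by depth):
  n1('c'): parent n0 fail=0; on 'c' 0 → fail=0;  out ∅∪∅=∅
  n9('d'): parent n0 fail=0; on 'd' 0 → fail=0;  out ∅∪∅=∅
  n13('a'): parent n0 fail=0; on 'a' 0 → fail=0;  out {4}∪∅={4}
  n2('cb'): parent n1 fail=0; on 'b' 0 → fail=0;  out ∅∪∅=∅
  n10('da'): parent n9 fail=0; on 'a' 0 → fail=13;  out {2}∪{4}={2,4}
  n11('ce'): parent n1 fail=0; on 'e' 0 → fail=0;  out ∅∪∅=∅
  n3('cbd'): parent n2 fail=0; on 'd' 0 → fail=9;  out ∅∪∅=∅
  n12('cea'): parent n11 fail=0; on 'a' 0 → fail=13;  out {3}∪{4}={3,4}
  n4('cbdc'): parent n3 fail=9; on 'c' 9→0 → fail=1;  out ∅∪∅=∅
  n7('cbdd'): parent n3 fail=9; on 'd' 9→0 → fail=9;  out ∅∪∅=∅
  n5('cbdcb'): parent n4 fail=1; on 'b' 1 → fail=2;  out ∅∪∅=∅
  n8('cbddc'): parent n7 fail=9; on 'c' 9→0 → fail=1;  out {1}∪∅={1}
  n6('cbdcbb'): parent n5 fail=2; on 'b' 2→0 → fail=0;  out {0}∪∅={0}

Scan:
pos 0 'e': at 0
pos 1 'd': at 9
pos 2 'd': at 9 ·f
pos 3 'c': at 1 ·f
pos 4 'c': at 1 ·f
pos 5 'd': at 9 ·f
pos 6 'c': at 1 ·f
pos 7 'c': at 1 ·f
pos 8 'c': at 1 ·f
pos 9 'b': at 2
pos 10 'd': at 3
pos 11 'c': at 4
pos 12 'b': at 5
pos 13 'b': at 6  emit P0@[8:13]
pos 14 'c': at 1 ·f
pos 15 'b': at 2
pos 16 'a': at 13 ·f  emit P4@[16:16]
pos 17 'd': at 9 ·f
pos 18 'd': at 9 ·f
pos 19 'b': at 0 ·f
pos 20 'd': at 9
pos 21 'a': at 10  emit P2@[20:21],P4@[21:21]
pos 22 'b': at 0 ·f
pos 23 'b': at 0
pos 24 'e': at 0
pos 25 'c': at 1
pos 26 'c': at 1 ·f

All matches (sorted): [[13,0],[16,4],[21,2],[21,4]]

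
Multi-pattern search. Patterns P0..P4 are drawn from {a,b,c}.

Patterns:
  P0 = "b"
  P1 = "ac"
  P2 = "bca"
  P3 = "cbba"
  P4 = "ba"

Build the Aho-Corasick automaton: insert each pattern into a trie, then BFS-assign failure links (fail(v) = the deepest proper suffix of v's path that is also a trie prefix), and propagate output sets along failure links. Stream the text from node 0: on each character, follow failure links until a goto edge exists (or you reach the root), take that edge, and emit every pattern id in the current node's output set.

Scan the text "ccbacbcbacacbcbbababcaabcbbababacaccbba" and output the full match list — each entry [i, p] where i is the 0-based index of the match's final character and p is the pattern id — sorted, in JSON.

Construct AC machine:
Trie nodes:
  0='ε' goto a→2 b→1 c→6
  1='b' goto a→10 c→4  ←P0
  2='a' goto c→3
  3='ac' goto ·  ←P1
  4='bc' goto a→5
  5='bca' goto ·  ←P2
  6='c' goto b→7
  7='cb' goto b→8
  8='cbb' goto a→9
  9='cbba' goto ·  ←P3
  10='ba' goto ·  ←P4

Failure links (BFS by depth):
  n1('b'): parent n0 fail=0; on 'b' 0 → fail=0;  out {0}∪∅={0}
  n2('a'): parent n0 fail=0; on 'a' 0 → fail=0;  out ∅∪∅=∅
  n6('c'): parent n0 fail=0; on 'c' 0 → fail=0;  out ∅∪∅=∅
  n3('ac'): parent n2 fail=0; on 'c' 0 → fail=6;  out {1}∪∅={1}
  n4('bc'): parent n1 fail=0; on 'c' 0 → fail=6;  out ∅∪∅=∅
  n7('cb'): parent n6 fail=0; on 'b' 0 → fail=1;  out ∅∪{0}={0}
  n10('ba'): parent n1 fail=0; on 'a' 0 → fail=2;  out {4}∪∅={4}
  n5('bca'): parent n4 fail=6; on 'a' 6→0 → fail=2;  out {2}∪∅={2}
  n8('cbb'): parent n7 fail=1; on 'b' 1→0 → fail=1;  out ∅∪{0}={0}
  n9('cbba'): parent n8 fail=1; on 'a' 1 → fail=10;  out {3}∪{4}={3,4}

Scan:
i=0 'c': node 0→6
i=1 'c': node 6→6 (via fail)
i=2 'b': node 6→7  emit P0@[2:2]
i=3 'a': node 7→10 (via fail)  emit P4@[2:3]
i=4 'c': node 10→3 (via fail)  emit P1@[3:4]
i=5 'b': node 3→7 (via fail)  emit P0@[5:5]
i=6 'c': node 7→4 (via fail)
i=7 'b': node 4→7 (via fail)  emit P0@[7:7]
i=8 'a': node 7→10 (via fail)  emit P4@[7:8]
i=9 'c': node 10→3 (via fail)  emit P1@[8:9]
i=10 'a': node 3→2 (via fail)
i=11 'c': node 2→3  emit P1@[10:11]
i=12 'b': node 3→7 (via fail)  emit P0@[12:12]
i=13 'c': node 7→4 (via fail)
i=14 'b': node 4→7 (via fail)  emit P0@[14:14]
i=15 'b': node 7→8  emit P0@[15:15]
i=16 'a': node 8→9  emit P3@[13:16],P4@[15:16]
i=17 'b': node 9→1 (via fail)  emit P0@[17:17]
i=18 'a': node 1→10  emit P4@[17:18]
i=19 'b': node 10→1 (via fail)  emit P0@[19:19]
i=20 'c': node 1→4
i=21 'a': node 4→5  emit P2@[19:21]
i=22 'a': node 5→2 (via fail)
i=23 'b': node 2→1 (via fail)  emit P0@[23:23]
i=24 'c': node 1→4
i=25 'b': node 4→7 (via fail)  emit P0@[25:25]
i=26 'b': node 7→8  emit P0@[26:26]
i=27 'a': node 8→9  emit P3@[24:27],P4@[26:27]
i=28 'b': node 9→1 (via fail)  emit P0@[28:28]
i=29 'a': node 1→10  emit P4@[28:29]
i=30 'b': node 10→1 (via fail)  emit P0@[30:30]
i=31 'a': node 1→10  emit P4@[30:31]
i=32 'c': node 10→3 (via fail)  emit P1@[31:32]
i=33 'a': node 3→2 (via fail)
i=34 'c': node 2→3  emit P1@[33:34]
i=35 'c': node 3→6 (via fail)
i=36 'b': node 6→7  emit P0@[36:36]
i=37 'b': node 7→8  emit P0@[37:37]
i=38 'a': node 8→9  emit P3@[35:38],P4@[37:38]

All matches (sorted): [[2,0],[3,4],[4,1],[5,0],[7,0],[8,4],[9,1],[11,1],[12,0],[14,0],[15,0],[16,3],[16,4],[17,0],[18,4],[19,0],[21,2],[23,0],[25,0],[26,0],[27,3],[27,4],[28,0],[29,4],[30,0],[31,4],[32,1],[34,1],[36,0],[37,0],[38,3],[38,4]]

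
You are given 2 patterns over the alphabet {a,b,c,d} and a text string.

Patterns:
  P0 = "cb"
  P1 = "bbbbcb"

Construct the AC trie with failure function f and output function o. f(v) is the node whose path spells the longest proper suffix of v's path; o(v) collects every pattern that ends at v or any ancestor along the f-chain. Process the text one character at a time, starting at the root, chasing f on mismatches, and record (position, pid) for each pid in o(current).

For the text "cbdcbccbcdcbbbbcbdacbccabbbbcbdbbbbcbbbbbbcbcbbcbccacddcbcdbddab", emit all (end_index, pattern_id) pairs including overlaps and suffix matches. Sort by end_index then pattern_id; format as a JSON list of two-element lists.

Construct AC machine:
Trie nodes:
  n0 'ε': b→3 c→1
  n1 'c': b→2
  n2 'cb': ·  ←P0
  n3 'b': b→4
  n4 'bb': b→5
  n5 'bbb': b→6
  n6 'bbbb': c→7
  n7 'bbbbc': b→8
  n8 'bbbbcb': ·  ←P1

BFS fail/out derivation:
  fail(1) 'c': from fail(0)=0 chase 'c': 0 ⇒ 0;  out=∅∪out(0)=∅
  fail(3) 'b': from fail(0)=0 chase 'b': 0 ⇒ 0;  out=∅∪out(0)=∅
  fail(2) 'cb': from fail(1)=0 chase 'b': 0 ⇒ 3;  out={0}∪out(3)={0}
  fail(4) 'bb': from fail(3)=0 chase 'b': 0 ⇒ 3;  out=∅∪out(3)=∅
  fail(5) 'bbb': from fail(4)=3 chase 'b': 3 ⇒ 4;  out=∅∪out(4)=∅
  fail(6) 'bbbb': from fail(5)=4 chase 'b': 4 ⇒ 5;  out=∅∪out(5)=∅
  fail(7) 'bbbbc': from fail(6)=5 chase 'c': 5→4→3→0 ⇒ 1;  out=∅∪out(1)=∅
  fail(8) 'bbbbcb': from fail(7)=1 chase 'b': 1 ⇒ 2;  out={1}∪out(2)={0,1}

Scan:
pos 0 'c': at 1
pos 1 'b': at 2  → match P0@[0:1]
pos 2 'd': at 0 (fail-walked)
pos 3 'c': at 1
pos 4 'b': at 2  → match P0@[3:4]
pos 5 'c': at 1 (fail-walked)
pos 6 'c': at 1 (fail-walked)
pos 7 'b': at 2  → match P0@[6:7]
pos 8 'c': at 1 (fail-walked)
pos 9 'd': at 0 (fail-walked)
pos 10 'c': at 1
pos 11 'b': at 2  → match P0@[10:11]
pos 12 'b': at 4 (fail-walked)
pos 13 'b': at 5
pos 14 'b': at 6
pos 15 'c': at 7
pos 16 'b': at 8  → match P0@[15:16],P1@[11:16]
pos 17 'd': at 0 (fail-walked)
pos 18 'a': at 0
pos 19 'c': at 1
pos 20 'b': at 2  → match P0@[19:20]
pos 21 'c': at 1 (fail-walked)
pos 22 'c': at 1 (fail-walked)
pos 23 'a': at 0 (fail-walked)
pos 24 'b': at 3
pos 25 'b': at 4
pos 26 'b': at 5
pos 27 'b': at 6
pos 28 'c': at 7
pos 29 'b': at 8  → match P0@[28:29],P1@[24:29]
pos 30 'd': at 0 (fail-walked)
pos 31 'b': at 3
pos 32 'b': at 4
pos 33 'b': at 5
pos 34 'b': at 6
pos 35 'c': at 7
pos 36 'b': at 8  → match P0@[35:36],P1@[31:36]
pos 37 'b': at 4 (fail-walked)
pos 38 'b': at 5
pos 39 'b': at 6
pos 40 'b': at 6 (fail-walked)
pos 41 'b': at 6 (fail-walked)
pos 42 'c': at 7
pos 43 'b': at 8  → match P0@[42:43],P1@[38:43]
pos 44 'c': at 1 (fail-walked)
pos 45 'b': at 2  → match P0@[44:45]
pos 46 'b': at 4 (fail-walked)
pos 47 'c': at 1 (fail-walked)
pos 48 'b': at 2  → match P0@[47:48]
pos 49 'c': at 1 (fail-walked)
pos 50 'c': at 1 (fail-walked)
pos 51 'a': at 0 (fail-walked)
pos 52 'c': at 1
pos 53 'd': at 0 (fail-walked)
pos 54 'd': at 0
pos 55 'c': at 1
pos 56 'b': at 2  → match P0@[55:56]
pos 57 'c': at 1 (fail-walked)
pos 58 'd': at 0 (fail-walked)
pos 59 'b': at 3
pos 60 'd': at 0 (fail-walked)
pos 61 'd': at 0
pos 62 'a': at 0
pos 63 'b': at 3

Matches: [[1,0],[4,0],[7,0],[11,0],[16,0],[16,1],[20,0],[29,0],[29,1],[36,0],[36,1],[43,0],[43,1],[45,0],[48,0],[56,0]]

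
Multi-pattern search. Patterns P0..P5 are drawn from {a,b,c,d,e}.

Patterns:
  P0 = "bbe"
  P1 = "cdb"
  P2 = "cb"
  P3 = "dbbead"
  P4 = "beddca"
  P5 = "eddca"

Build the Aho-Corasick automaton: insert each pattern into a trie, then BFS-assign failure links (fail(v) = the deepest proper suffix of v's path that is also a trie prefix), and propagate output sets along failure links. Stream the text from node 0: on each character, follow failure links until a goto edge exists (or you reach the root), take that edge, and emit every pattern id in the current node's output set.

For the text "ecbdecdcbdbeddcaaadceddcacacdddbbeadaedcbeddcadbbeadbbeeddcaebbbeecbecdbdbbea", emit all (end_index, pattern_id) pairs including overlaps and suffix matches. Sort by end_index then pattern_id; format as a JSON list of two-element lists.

Construct AC machine:
Trie nodes:
  n0 'ε': b→1 c→4 d→8 e→19
  n1 'b': b→2 e→14
  n2 'bb': e→3
  n3 'bbe': ·  [P0 ends]
  n4 'c': b→7 d→5
  n5 'cd': b→6
  n6 'cdb': ·  [P1 ends]
  n7 'cb': ·  [P2 ends]
  n8 'd': b→9
  n9 'db': b→10
  n10 'dbb': e→11
  n11 'dbbe': a→12
  n12 'dbbea': d→13
  n13 'dbbead': ·  [P3 ends]
  n14 'be': d→15
  n15 'bed': d→16
  n16 'bedd': c→17
  n17 'beddc': a→18
  n18 'beddca': ·  [P4 ends]
  n19 'e': d→20
  n20 'ed': d→21
  n21 'edd': c→22
  n22 'eddc': a→23
  n23 'eddca': ·  [P5 ends]

BFS fail/out derivation:
  fail(1) 'b': from fail(0)=0 chase 'b': 0 ⇒ 0;  out=∅∪out(0)=∅
  fail(4) 'c': from fail(0)=0 chase 'c': 0 ⇒ 0;  out=∅∪out(0)=∅
  fail(8) 'd': from fail(0)=0 chase 'd': 0 ⇒ 0;  out=∅∪out(0)=∅
  fail(19) 'e': from fail(0)=0 chase 'e': 0 ⇒ 0;  out=∅∪out(0)=∅
  fail(2) 'bb': from fail(1)=0 chase 'b': 0 ⇒ 1;  out=∅∪out(1)=∅
  fail(5) 'cd': from fail(4)=0 chase 'd': 0 ⇒ 8;  out=∅∪out(8)=∅
  fail(7) 'cb': from fail(4)=0 chase 'b': 0 ⇒ 1;  out={2}∪out(1)={2}
  fail(9) 'db': from fail(8)=0 chase 'b': 0 ⇒ 1;  out=∅∪out(1)=∅
  fail(14) 'be': from fail(1)=0 chase 'e': 0 ⇒ 19;  out=∅∪out(19)=∅
  fail(20) 'ed': from fail(19)=0 chase 'd': 0 ⇒ 8;  out=∅∪out(8)=∅
  fail(3) 'bbe': from fail(2)=1 chase 'e': 1 ⇒ 14;  out={0}∪out(14)={0}
  fail(6) 'cdb': from fail(5)=8 chase 'b': 8 ⇒ 9;  out={1}∪out(9)={1}
  fail(10) 'dbb': from fail(9)=1 chase 'b': 1 ⇒ 2;  out=∅∪out(2)=∅
  fail(15) 'bed': from fail(14)=19 chase 'd': 19 ⇒ 20;  out=∅∪out(20)=∅
  fail(21) 'edd': from fail(20)=8 chase 'd': 8→0 ⇒ 8;  out=∅∪out(8)=∅
  fail(11) 'dbbe': from fail(10)=2 chase 'e': 2 ⇒ 3;  out=∅∪out(3)={0}
  fail(16) 'bedd': from fail(15)=20 chase 'd': 20 ⇒ 21;  out=∅∪out(21)=∅
  fail(22) 'eddc': from fail(21)=8 chase 'c': 8→0 ⇒ 4;  out=∅∪out(4)=∅
  fail(12) 'dbbea': from fail(11)=3 chase 'a': 3→14→19→0 ⇒ 0;  out=∅∪out(0)=∅
  fail(17) 'beddc': from fail(16)=21 chase 'c': 21 ⇒ 22;  out=∅∪out(22)=∅
  fail(23) 'eddca': from fail(22)=4 chase 'a': 4→0 ⇒ 0;  out={5}∪out(0)={5}
  fail(13) 'dbbead': from fail(12)=0 chase 'd': 0 ⇒ 8;  out={3}∪out(8)={3}
  fail(18) 'beddca': from fail(17)=22 chase 'a': 22 ⇒ 23;  out={4}∪out(23)={4,5}

Scan:
[0] read 'e'  n0⇒n19
[1] read 'c'  n19⇒n4 ·f
[2] read 'b'  n4⇒n7  ** P2@[1:2]
[3] read 'd'  n7⇒n8 ·f
[4] read 'e'  n8⇒n19 ·f
[5] read 'c'  n19⇒n4 ·f
[6] read 'd'  n4⇒n5
[7] read 'c'  n5⇒n4 ·f
[8] read 'b'  n4⇒n7  ** P2@[7:8]
[9] read 'd'  n7⇒n8 ·f
[10] read 'b'  n8⇒n9
[11] read 'e'  n9⇒n14 ·f
[12] read 'd'  n14⇒n15
[13] read 'd'  n15⇒n16
[14] read 'c'  n16⇒n17
[15] read 'a'  n17⇒n18  ** P4@[10:15],P5@[11:15]
[16] read 'a'  n18⇒n0 ·f
[17] read 'a'  n0⇒n0
[18] read 'd'  n0⇒n8
[19] read 'c'  n8⇒n4 ·f
[20] read 'e'  n4⇒n19 ·f
[21] read 'd'  n19⇒n20
[22] read 'd'  n20⇒n21
[23] read 'c'  n21⇒n22
[24] read 'a'  n22⇒n23  ** P5@[20:24]
[25] read 'c'  n23⇒n4 ·f
[26] read 'a'  n4⇒n0 ·f
[27] read 'c'  n0⇒n4
[28] read 'd'  n4⇒n5
[29] read 'd'  n5⇒n8 ·f
[30] read 'd'  n8⇒n8 ·f
[31] read 'b'  n8⇒n9
[32] read 'b'  n9⇒n10
[33] read 'e'  n10⇒n11  ** P0@[31:33]
[34] read 'a'  n11⇒n12
[35] read 'd'  n12⇒n13  ** P3@[30:35]
[36] read 'a'  n13⇒n0 ·f
[37] read 'e'  n0⇒n19
[38] read 'd'  n19⇒n20
[39] read 'c'  n20⇒n4 ·f
[40] read 'b'  n4⇒n7  ** P2@[39:40]
[41] read 'e'  n7⇒n14 ·f
[42] read 'd'  n14⇒n15
[43] read 'd'  n15⇒n16
[44] read 'c'  n16⇒n17
[45] read 'a'  n17⇒n18  ** P4@[40:45],P5@[41:45]
[46] read 'd'  n18⇒n8 ·f
[47] read 'b'  n8⇒n9
[48] read 'b'  n9⇒n10
[49] read 'e'  n10⇒n11  ** P0@[47:49]
[50] read 'a'  n11⇒n12
[51] read 'd'  n12⇒n13  ** P3@[46:51]
[52] read 'b'  n13⇒n9 ·f
[53] read 'b'  n9⇒n10
[54] read 'e'  n10⇒n11  ** P0@[52:54]
[55] read 'e'  n11⇒n19 ·f
[56] read 'd'  n19⇒n20
[57] read 'd'  n20⇒n21
[58] read 'c'  n21⇒n22
[59] read 'a'  n22⇒n23  ** P5@[55:59]
[60] read 'e'  n23⇒n19 ·f
[61] read 'b'  n19⇒n1 ·f
[62] read 'b'  n1⇒n2
[63] read 'b'  n2⇒n2 ·f
[64] read 'e'  n2⇒n3  ** P0@[62:64]
[65] read 'e'  n3⇒n19 ·f
[66] read 'c'  n19⇒n4 ·f
[67] read 'b'  n4⇒n7  ** P2@[66:67]
[68] read 'e'  n7⇒n14 ·f
[69] read 'c'  n14⇒n4 ·f
[70] read 'd'  n4⇒n5
[71] read 'b'  n5⇒n6  ** P1@[69:71]
[72] read 'd'  n6⇒n8 ·f
[73] read 'b'  n8⇒n9
[74] read 'b'  n9⇒n10
[75] read 'e'  n10⇒n11  ** P0@[73:75]
[76] read 'a'  n11⇒n12

All matches (sorted): [[2,2],[8,2],[15,4],[15,5],[24,5],[33,0],[35,3],[40,2],[45,4],[45,5],[49,0],[51,3],[54,0],[59,5],[64,0],[67,2],[71,1],[75,0]]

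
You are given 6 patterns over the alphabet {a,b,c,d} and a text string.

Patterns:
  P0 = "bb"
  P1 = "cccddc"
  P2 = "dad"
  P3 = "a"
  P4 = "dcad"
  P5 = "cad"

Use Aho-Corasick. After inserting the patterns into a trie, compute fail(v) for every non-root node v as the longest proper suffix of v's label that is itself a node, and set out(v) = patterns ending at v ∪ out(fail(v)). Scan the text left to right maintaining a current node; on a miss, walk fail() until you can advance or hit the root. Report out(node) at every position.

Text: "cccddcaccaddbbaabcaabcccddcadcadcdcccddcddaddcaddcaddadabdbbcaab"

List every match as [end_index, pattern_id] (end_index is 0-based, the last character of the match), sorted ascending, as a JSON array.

Construct AC machine:
Trie (insert patterns):
  0='ε' goto a→12 b→1 c→3 d→9
  1='b' goto b→2
  2='bb' goto ·  [P0 ends]
  3='c' goto a→16 c→4
  4='cc' goto c→5
  5='ccc' goto d→6
  6='cccd' goto d→7
  7='cccdd' goto c→8
  8='cccddc' goto ·  [P1 ends]
  9='d' goto a→10 c→13
  10='da' goto d→11
  11='dad' goto ·  [P2 ends]
  12='a' goto ·  [P3 ends]
  13='dc' goto a→14
  14='dca' goto d→15
  15='dcad' goto ·  [P4 ends]
  16='ca' goto d→17
  17='cad' goto ·  [P5 ends]

Failure links (BFS by depth):
  n1('b'): parent n0 fail=0; on 'b' 0 → fail=0;  out ∅∪∅=∅
  n3('c'): parent n0 fail=0; on 'c' 0 → fail=0;  out ∅∪∅=∅
  n9('d'): parent n0 fail=0; on 'd' 0 → fail=0;  out ∅∪∅=∅
  n12('a'): parent n0 fail=0; on 'a' 0 → fail=0;  out {3}∪∅={3}
  n2('bb'): parent n1 fail=0; on 'b' 0 → fail=1;  out {0}∪∅={0}
  n4('cc'): parent n3 fail=0; on 'c' 0 → fail=3;  out ∅∪∅=∅
  n10('da'): parent n9 fail=0; on 'a' 0 → fail=12;  out ∅∪{3}={3}
  n13('dc'): parent n9 fail=0; on 'c' 0 → fail=3;  out ∅∪∅=∅
  n16('ca'): parent n3 fail=0; on 'a' 0 → fail=12;  out ∅∪{3}={3}
  n5('ccc'): parent n4 fail=3; on 'c' 3 → fail=4;  out ∅∪∅=∅
  n11('dad'): parent n10 fail=12; on 'd' 12→0 → fail=9;  out {2}∪∅={2}
  n14('dca'): parent n13 fail=3; on 'a' 3 → fail=16;  out ∅∪{3}={3}
  n17('cad'): parent n16 fail=12; on 'd' 12→0 → fail=9;  out {5}∪∅={5}
  n6('cccd'): parent n5 fail=4; on 'd' 4→3→0 → fail=9;  out ∅∪∅=∅
  n15('dcad'): parent n14 fail=16; on 'd' 16 → fail=17;  out {4}∪{5}={4,5}
  n7('cccdd'): parent n6 fail=9; on 'd' 9→0 → fail=9;  out ∅∪∅=∅
  n8('cccddc'): parent n7 fail=9; on 'c' 9 → fail=13;  out {1}∪∅={1}

Text stream:
pos 0 'c': at 3
pos 1 'c': at 4
pos 2 'c': at 5
pos 3 'd': at 6
pos 4 'd': at 7
pos 5 'c': at 8  → match P1@[0:5]
pos 6 'a': at 14 (via fail)  → match P3@[6:6]
pos 7 'c': at 3 (via fail)
pos 8 'c': at 4
pos 9 'a': at 16 (via fail)  → match P3@[9:9]
pos 10 'd': at 17  → match P5@[8:10]
pos 11 'd': at 9 (via fail)
pos 12 'b': at 1 (via fail)
pos 13 'b': at 2  → match P0@[12:13]
pos 14 'a': at 12 (via fail)  → match P3@[14:14]
pos 15 'a': at 12 (via fail)  → match P3@[15:15]
pos 16 'b': at 1 (via fail)
pos 17 'c': at 3 (via fail)
pos 18 'a': at 16  → match P3@[18:18]
pos 19 'a': at 12 (via fail)  → match P3@[19:19]
pos 20 'b': at 1 (via fail)
pos 21 'c': at 3 (via fail)
pos 22 'c': at 4
pos 23 'c': at 5
pos 24 'd': at 6
pos 25 'd': at 7
pos 26 'c': at 8  → match P1@[21:26]
pos 27 'a': at 14 (via fail)  → match P3@[27:27]
pos 28 'd': at 15  → match P4@[25:28],P5@[26:28]
pos 29 'c': at 13 (via fail)
pos 30 'a': at 14  → match P3@[30:30]
pos 31 'd': at 15  → match P4@[28:31],P5@[29:31]
pos 32 'c': at 13 (via fail)
pos 33 'd': at 9 (via fail)
pos 34 'c': at 13
pos 35 'c': at 4 (via fail)
pos 36 'c': at 5
pos 37 'd': at 6
pos 38 'd': at 7
pos 39 'c': at 8  → match P1@[34:39]
pos 40 'd': at 9 (via fail)
pos 41 'd': at 9 (via fail)
pos 42 'a': at 10  → match P3@[42:42]
pos 43 'd': at 11  → match P2@[41:43]
pos 44 'd': at 9 (via fail)
pos 45 'c': at 13
pos 46 'a': at 14  → match P3@[46:46]
pos 47 'd': at 15  → match P4@[44:47],P5@[45:47]
pos 48 'd': at 9 (via fail)
pos 49 'c': at 13
pos 50 'a': at 14  → match P3@[50:50]
pos 51 'd': at 15  → match P4@[48:51],P5@[49:51]
pos 52 'd': at 9 (via fail)
pos 53 'a': at 10  → match P3@[53:53]
pos 54 'd': at 11  → match P2@[52:54]
pos 55 'a': at 10 (via fail)  → match P3@[55:55]
pos 56 'b': at 1 (via fail)
pos 57 'd': at 9 (via fail)
pos 58 'b': at 1 (via fail)
pos 59 'b': at 2  → match P0@[58:59]
pos 60 'c': at 3 (via fail)
pos 61 'a': at 16  → match P3@[61:61]
pos 62 'a': at 12 (via fail)  → match P3@[62:62]
pos 63 'b': at 1 (via fail)

Result: [[5,1],[6,3],[9,3],[10,5],[13,0],[14,3],[15,3],[18,3],[19,3],[26,1],[27,3],[28,4],[28,5],[30,3],[31,4],[31,5],[39,1],[42,3],[43,2],[46,3],[47,4],[47,5],[50,3],[51,4],[51,5],[53,3],[54,2],[55,3],[59,0],[61,3],[62,3]]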